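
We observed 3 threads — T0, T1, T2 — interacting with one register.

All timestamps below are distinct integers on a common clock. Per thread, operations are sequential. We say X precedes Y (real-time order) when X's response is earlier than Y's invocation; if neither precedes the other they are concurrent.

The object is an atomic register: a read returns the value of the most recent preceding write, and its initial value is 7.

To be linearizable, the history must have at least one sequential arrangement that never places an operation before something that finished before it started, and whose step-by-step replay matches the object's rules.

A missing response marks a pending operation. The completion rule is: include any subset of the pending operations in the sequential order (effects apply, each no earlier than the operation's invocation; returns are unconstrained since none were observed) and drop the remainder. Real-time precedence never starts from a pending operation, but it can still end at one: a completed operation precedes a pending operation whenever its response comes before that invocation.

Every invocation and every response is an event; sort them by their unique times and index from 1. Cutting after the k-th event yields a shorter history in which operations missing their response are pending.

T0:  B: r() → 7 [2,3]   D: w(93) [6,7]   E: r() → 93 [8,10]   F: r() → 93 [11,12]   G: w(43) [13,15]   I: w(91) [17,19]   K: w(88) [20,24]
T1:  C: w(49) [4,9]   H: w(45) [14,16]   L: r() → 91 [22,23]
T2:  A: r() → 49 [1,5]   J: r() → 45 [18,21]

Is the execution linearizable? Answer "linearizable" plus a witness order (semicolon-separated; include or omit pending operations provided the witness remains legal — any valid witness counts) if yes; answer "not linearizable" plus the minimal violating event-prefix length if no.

linearizable — witness: B; C; A; D; E; F; G; H; J; I; L; K

step 1: B r() → 7 — value 7
step 2: C w(49) — value 49
step 3: A r() → 49 — value 49
step 4: D w(93) — value 93
step 5: E r() → 93 — value 93
step 6: F r() → 93 — value 93
step 7: G w(43) — value 43
step 8: H w(45) — value 45
step 9: J r() → 45 — value 45
step 10: I w(91) — value 91
step 11: L r() → 91 — value 91
step 12: K w(88) — value 88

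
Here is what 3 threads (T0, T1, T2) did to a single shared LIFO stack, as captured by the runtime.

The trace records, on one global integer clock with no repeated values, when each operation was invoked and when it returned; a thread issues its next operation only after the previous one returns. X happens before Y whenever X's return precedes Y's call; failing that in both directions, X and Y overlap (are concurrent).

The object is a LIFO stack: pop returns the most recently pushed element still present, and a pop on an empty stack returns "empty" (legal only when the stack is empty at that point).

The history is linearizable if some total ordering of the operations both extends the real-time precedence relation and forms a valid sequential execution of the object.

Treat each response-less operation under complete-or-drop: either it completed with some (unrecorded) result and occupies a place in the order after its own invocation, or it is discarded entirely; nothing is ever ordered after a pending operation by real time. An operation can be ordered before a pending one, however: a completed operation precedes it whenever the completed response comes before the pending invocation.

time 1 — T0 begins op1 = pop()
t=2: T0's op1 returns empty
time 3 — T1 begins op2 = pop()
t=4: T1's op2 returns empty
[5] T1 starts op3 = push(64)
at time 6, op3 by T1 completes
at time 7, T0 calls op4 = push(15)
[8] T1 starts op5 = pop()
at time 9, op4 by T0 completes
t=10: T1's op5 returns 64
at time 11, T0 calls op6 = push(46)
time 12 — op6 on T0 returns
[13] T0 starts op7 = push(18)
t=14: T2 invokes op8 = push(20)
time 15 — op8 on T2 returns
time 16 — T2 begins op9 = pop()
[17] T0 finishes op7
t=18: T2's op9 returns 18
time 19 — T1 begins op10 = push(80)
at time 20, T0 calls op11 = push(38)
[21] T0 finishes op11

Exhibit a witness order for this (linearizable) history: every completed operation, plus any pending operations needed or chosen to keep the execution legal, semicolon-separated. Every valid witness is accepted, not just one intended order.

op1; op2; op3; op5; op4; op6; op8; op7; op9; op10; op11

1. op1 pop() → empty, leaving stack <>
2. op2 pop() → empty, leaving stack <>
3. op3 push(64), leaving stack <64>
4. op5 pop() → 64, leaving stack <>
5. op4 push(15), leaving stack <15>
6. op6 push(46), leaving stack <15,46>
7. op8 push(20), leaving stack <15,46,20>
8. op7 push(18), leaving stack <15,46,20,18>
9. op9 pop() → 18, leaving stack <15,46,20>
10. op10 push(80) (pending, included), leaving stack <15,46,20,80>
11. op11 push(38), leaving stack <15,46,20,80,38>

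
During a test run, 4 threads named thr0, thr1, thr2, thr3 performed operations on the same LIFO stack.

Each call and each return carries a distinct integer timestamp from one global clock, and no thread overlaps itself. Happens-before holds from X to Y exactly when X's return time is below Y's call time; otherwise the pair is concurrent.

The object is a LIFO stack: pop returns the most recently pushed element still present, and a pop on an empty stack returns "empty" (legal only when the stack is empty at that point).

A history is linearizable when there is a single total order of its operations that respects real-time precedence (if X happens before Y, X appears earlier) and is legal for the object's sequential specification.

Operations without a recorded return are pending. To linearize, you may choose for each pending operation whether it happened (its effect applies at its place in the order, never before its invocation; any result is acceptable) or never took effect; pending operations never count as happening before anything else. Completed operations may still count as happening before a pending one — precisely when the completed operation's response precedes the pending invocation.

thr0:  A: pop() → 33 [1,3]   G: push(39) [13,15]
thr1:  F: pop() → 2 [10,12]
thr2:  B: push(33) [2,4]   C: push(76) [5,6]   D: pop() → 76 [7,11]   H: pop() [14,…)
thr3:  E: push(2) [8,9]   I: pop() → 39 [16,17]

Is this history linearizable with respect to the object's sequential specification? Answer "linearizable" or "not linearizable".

one valid linearization: B, A, C, D, E, F, G, I
after step 1 (B push(33)): stack <33>
after step 2 (A pop() → 33): stack <>
after step 3 (C push(76)): stack <76>
after step 4 (D pop() → 76): stack <>
after step 5 (E push(2)): stack <2>
after step 6 (F pop() → 2): stack <>
after step 7 (G push(39)): stack <39>
after step 8 (I pop() → 39): stack <>

linearizable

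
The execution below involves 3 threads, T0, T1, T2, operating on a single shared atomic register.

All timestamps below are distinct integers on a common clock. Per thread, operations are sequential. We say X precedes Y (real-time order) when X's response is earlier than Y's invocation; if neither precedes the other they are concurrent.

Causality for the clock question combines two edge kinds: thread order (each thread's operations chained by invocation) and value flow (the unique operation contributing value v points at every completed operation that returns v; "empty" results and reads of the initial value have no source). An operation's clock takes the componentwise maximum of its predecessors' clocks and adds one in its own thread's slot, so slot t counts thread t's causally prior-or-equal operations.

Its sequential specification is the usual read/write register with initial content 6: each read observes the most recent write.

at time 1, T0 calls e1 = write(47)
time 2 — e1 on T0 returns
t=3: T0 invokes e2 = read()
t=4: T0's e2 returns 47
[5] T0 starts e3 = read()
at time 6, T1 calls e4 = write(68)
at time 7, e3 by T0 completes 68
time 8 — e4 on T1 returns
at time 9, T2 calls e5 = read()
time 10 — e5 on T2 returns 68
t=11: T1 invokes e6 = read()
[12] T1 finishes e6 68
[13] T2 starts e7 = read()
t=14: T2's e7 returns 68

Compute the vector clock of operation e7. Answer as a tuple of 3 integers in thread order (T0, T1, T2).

(0, 1, 2)

e4 (invocation 6): nothing precedes it; T1's component alone gives (0, 1, 0)
e1 (invocation 1): nothing precedes it; T0's component alone gives (1, 0, 0)
e5, invoked 9, takes VC(e4)=(0, 1, 0) under max, adds 1 for T2 → (0, 1, 1)
e6, invoked 11, takes VC(e4)=(0, 1, 0) under max, adds 1 for T1 → (0, 2, 0)
e2, invoked 3, takes VC(e1)=(1, 0, 0) under max, adds 1 for T0 → (2, 0, 0)
e7, invoked 13, takes VC(e4)=(0, 1, 0), VC(e5)=(0, 1, 1) under max, adds 1 for T2 → (0, 1, 2)
e3, invoked 5, takes VC(e2)=(2, 0, 0), VC(e4)=(0, 1, 0) under max, adds 1 for T0 → (3, 1, 0)
target: VC(e7) = (0, 1, 2)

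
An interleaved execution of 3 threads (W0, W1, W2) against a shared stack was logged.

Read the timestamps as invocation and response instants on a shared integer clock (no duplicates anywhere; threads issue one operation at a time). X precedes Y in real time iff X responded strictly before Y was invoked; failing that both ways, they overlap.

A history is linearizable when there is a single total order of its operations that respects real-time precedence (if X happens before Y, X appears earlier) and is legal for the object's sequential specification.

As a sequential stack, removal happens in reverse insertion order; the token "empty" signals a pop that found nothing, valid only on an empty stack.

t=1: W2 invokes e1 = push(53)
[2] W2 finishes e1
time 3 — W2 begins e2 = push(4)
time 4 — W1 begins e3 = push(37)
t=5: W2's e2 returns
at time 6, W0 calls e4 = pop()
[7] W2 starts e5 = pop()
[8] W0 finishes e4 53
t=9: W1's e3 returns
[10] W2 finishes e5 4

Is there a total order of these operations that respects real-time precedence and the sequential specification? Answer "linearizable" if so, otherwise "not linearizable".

linearizable

a witness: e1, e2, e5, e4, e3
1. e1 push(53), leaving stack <53>
2. e2 push(4), leaving stack <53,4>
3. e5 pop() → 4, leaving stack <53>
4. e4 pop() → 53, leaving stack <>
5. e3 push(37), leaving stack <37>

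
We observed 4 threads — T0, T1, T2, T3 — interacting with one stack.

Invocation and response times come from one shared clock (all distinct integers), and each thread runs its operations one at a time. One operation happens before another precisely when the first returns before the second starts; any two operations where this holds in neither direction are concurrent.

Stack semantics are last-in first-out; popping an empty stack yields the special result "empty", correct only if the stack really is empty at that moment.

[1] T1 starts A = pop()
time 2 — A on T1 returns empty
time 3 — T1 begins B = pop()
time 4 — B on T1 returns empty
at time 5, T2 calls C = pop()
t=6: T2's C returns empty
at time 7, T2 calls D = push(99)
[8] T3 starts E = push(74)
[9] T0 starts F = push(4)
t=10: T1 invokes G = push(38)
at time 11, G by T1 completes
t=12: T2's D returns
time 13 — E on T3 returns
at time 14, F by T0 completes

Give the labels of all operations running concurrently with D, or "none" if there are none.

overlap test against D [7,12]: concurrent iff the interval meets 7..12
A [1,2]: before
B [3,4]: before
C [5,6]: before
E [8,13]: concurrent
F [9,14]: concurrent
G [10,11]: concurrent

E, F, G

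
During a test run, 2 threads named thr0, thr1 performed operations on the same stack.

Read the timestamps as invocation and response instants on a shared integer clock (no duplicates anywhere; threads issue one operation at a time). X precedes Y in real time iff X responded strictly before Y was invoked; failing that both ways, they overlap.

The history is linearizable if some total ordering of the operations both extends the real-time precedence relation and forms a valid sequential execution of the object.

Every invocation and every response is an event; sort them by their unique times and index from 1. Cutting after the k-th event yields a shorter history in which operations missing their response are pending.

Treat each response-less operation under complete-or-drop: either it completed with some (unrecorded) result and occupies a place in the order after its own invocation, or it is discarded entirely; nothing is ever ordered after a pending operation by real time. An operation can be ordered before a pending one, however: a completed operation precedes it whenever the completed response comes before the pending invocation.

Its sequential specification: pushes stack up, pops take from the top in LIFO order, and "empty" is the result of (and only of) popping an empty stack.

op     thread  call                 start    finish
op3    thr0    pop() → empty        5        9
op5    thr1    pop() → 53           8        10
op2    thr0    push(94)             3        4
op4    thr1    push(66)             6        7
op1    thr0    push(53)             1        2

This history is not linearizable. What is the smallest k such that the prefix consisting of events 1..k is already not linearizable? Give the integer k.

events 1..8 are still linearizable — one witness is op1, op2, op3, op4:
step 1: op1 push(53) — stack <53>
step 2: op2 push(94) — stack <53,94>
step 3: op3 pop() (pending, included) — stack <53>
step 4: op4 push(66) — stack <53,66>
at event 9 (op3's time-9 response) nothing linearizes any more
no escape via the 1 pending operation (op5): every completion choice fails
for example op1, op2, op3, op4 (pending dropped) fails at step 3: op3 pop() → empty is not legal there
for example op1, op2, op4, op3 (pending dropped) fails at step 4: op3 pop() → empty is not legal there

9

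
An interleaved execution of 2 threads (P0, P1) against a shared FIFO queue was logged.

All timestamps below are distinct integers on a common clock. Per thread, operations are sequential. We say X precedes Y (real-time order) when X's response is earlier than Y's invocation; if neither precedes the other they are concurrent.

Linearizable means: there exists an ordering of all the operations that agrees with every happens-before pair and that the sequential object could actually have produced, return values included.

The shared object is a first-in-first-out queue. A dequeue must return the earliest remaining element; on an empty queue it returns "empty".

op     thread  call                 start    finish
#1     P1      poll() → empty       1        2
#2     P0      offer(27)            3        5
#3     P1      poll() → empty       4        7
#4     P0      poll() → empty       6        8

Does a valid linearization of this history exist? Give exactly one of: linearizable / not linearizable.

already the first 8 events (up to #4's response at time 8) admit no linearization; the first 7 still do
checked exhaustively: 3 real-time-consistent orders of 4 completed operations, zero legal FIFO queue replays
sample order #1, #2, #3, #4 stalls at step 3 — #3 poll() → empty has no legal effect
sample order #1, #2, #4, #3 stalls at step 3 — #4 poll() → empty has no legal effect

not linearizable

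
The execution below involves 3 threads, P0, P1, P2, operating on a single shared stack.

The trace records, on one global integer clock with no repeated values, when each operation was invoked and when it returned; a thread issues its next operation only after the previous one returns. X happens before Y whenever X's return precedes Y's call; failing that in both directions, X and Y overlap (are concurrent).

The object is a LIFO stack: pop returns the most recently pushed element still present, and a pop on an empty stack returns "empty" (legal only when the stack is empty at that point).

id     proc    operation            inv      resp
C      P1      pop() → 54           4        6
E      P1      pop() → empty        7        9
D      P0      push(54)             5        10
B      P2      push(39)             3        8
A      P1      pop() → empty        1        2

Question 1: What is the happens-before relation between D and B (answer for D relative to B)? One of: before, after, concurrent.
D spans [5,10], B spans [3,8]
the intervals overlap in both directions

concurrent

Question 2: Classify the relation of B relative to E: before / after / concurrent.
B spans [3,8], E spans [7,9]
the intervals overlap in both directions

concurrent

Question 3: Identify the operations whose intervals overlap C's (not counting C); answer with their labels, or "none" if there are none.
C spans [4,6]; an op avoiding the whole window 4..6 is ordered, any other is concurrent
A [1,2]: before
B [3,8]: concurrent
D [5,10]: concurrent
E [7,9]: after

B, D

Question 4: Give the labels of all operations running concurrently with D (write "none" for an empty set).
concurrent with D ([5,10]): every op whose interval crosses 5..10
A [1,2]: before
B [3,8]: concurrent
C [4,6]: concurrent
E [7,9]: concurrent

B, C, E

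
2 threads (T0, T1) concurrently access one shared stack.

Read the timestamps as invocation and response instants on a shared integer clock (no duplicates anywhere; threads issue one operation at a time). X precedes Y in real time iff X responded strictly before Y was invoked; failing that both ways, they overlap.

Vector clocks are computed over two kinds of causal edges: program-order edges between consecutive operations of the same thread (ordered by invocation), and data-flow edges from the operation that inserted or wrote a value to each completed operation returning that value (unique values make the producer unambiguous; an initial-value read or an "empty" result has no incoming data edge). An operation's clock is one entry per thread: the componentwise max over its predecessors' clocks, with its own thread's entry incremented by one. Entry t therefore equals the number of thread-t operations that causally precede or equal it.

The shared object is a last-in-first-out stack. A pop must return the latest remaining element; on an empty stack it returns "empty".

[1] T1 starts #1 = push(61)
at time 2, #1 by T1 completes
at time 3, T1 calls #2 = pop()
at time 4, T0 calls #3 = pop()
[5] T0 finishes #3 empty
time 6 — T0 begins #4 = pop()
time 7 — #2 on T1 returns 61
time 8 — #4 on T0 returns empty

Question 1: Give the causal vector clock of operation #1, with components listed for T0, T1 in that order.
(0, 1)

root op #1, invoked 1: fresh clock plus T1's own tick → (0, 1)
root op #3, invoked 4: fresh clock plus T0's own tick → (1, 0)
#2, invoked 3, takes VC(#1)=(0, 1) under max, adds 1 for T1 → (0, 2)
#4, invoked 6, takes VC(#3)=(1, 0) under max, adds 1 for T0 → (2, 0)
target: VC(#1) = (0, 1)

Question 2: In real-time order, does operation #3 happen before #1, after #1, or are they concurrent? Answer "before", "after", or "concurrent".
after

#3 spans [4,5], #1 spans [1,2]
resp(#1)=2 < inv(#3)=4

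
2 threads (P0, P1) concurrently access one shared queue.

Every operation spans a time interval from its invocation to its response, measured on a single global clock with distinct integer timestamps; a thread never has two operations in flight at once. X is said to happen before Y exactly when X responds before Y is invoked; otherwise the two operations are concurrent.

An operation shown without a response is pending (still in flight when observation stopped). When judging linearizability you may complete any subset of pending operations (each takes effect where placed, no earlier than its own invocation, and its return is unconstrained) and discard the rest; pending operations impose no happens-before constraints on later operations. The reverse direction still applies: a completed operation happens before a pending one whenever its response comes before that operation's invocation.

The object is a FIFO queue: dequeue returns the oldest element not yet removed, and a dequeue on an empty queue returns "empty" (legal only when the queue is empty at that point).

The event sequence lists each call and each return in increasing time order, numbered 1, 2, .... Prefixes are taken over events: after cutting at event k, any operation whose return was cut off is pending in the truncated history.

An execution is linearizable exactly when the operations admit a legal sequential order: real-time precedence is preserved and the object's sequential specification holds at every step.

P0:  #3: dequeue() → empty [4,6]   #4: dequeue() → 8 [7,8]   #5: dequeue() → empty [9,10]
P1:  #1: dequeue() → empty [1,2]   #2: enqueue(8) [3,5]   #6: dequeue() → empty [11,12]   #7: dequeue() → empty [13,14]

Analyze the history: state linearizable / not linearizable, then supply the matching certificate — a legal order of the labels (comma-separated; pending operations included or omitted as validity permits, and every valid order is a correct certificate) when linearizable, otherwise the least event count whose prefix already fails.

step 1: #1 dequeue() → empty — queue <>
step 2: #3 dequeue() → empty — queue <>
step 3: #2 enqueue(8) — queue <8>
step 4: #4 dequeue() → 8 — queue <>
step 5: #5 dequeue() → empty — queue <>
step 6: #6 dequeue() → empty — queue <>
step 7: #7 dequeue() → empty — queue <>

linearizable — witness: #1, #3, #2, #4, #5, #6, #7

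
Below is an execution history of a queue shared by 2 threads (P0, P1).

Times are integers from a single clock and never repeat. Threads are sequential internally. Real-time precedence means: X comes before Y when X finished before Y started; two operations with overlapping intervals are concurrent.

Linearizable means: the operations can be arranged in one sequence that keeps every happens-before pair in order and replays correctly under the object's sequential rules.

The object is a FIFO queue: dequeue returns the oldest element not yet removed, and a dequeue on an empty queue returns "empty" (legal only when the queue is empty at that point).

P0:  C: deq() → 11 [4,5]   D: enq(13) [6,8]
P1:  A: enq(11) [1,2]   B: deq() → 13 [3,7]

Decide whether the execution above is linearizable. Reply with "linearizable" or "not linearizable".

one valid linearization: A, C, D, B
step 1: A enq(11) — queue <11>
step 2: C deq() → 11 — queue <>
step 3: D enq(13) — queue <13>
step 4: B deq() → 13 — queue <>

linearizable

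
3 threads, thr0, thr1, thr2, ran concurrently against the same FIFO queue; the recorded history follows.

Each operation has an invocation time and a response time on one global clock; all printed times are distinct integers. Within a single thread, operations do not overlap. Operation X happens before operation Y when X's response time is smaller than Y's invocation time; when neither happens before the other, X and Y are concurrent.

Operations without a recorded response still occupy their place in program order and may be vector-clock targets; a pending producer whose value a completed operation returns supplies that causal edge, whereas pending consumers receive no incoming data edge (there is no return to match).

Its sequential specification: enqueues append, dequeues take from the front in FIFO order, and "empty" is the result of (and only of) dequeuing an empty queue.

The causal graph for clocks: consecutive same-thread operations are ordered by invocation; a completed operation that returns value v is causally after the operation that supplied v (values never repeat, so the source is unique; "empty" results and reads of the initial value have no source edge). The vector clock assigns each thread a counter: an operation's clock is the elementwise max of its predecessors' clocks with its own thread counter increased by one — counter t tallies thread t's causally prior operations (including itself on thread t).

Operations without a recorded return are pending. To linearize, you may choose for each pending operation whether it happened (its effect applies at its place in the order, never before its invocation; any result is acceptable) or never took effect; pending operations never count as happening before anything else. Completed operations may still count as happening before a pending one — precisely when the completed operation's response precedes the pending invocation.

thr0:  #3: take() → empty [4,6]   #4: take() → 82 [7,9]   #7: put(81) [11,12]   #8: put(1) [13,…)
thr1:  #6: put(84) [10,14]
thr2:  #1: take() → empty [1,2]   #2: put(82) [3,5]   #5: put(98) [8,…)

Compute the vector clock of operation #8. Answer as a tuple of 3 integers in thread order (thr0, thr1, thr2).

(4, 0, 2)

#1, invoked 1, has no incoming edges; only thr2's bump applies → (0, 0, 1)
#6, invoked 10, has no incoming edges; only thr1's bump applies → (0, 1, 0)
#3, invoked 4, has no incoming edges; only thr0's bump applies → (1, 0, 0)
from VC(#1)=(0, 0, 1), #2 (invoked 3) maxes components and bumps thr2 → (0, 0, 2)
from VC(#2)=(0, 0, 2), #5 (invoked 8) maxes components and bumps thr2 → (0, 0, 3)
from VC(#2)=(0, 0, 2), VC(#3)=(1, 0, 0), #4 (invoked 7) maxes components and bumps thr0 → (2, 0, 2)
from VC(#4)=(2, 0, 2), #7 (invoked 11) maxes components and bumps thr0 → (3, 0, 2)
from VC(#7)=(3, 0, 2), #8 (invoked 13) maxes components and bumps thr0 → (4, 0, 2)
target: VC(#8) = (4, 0, 2)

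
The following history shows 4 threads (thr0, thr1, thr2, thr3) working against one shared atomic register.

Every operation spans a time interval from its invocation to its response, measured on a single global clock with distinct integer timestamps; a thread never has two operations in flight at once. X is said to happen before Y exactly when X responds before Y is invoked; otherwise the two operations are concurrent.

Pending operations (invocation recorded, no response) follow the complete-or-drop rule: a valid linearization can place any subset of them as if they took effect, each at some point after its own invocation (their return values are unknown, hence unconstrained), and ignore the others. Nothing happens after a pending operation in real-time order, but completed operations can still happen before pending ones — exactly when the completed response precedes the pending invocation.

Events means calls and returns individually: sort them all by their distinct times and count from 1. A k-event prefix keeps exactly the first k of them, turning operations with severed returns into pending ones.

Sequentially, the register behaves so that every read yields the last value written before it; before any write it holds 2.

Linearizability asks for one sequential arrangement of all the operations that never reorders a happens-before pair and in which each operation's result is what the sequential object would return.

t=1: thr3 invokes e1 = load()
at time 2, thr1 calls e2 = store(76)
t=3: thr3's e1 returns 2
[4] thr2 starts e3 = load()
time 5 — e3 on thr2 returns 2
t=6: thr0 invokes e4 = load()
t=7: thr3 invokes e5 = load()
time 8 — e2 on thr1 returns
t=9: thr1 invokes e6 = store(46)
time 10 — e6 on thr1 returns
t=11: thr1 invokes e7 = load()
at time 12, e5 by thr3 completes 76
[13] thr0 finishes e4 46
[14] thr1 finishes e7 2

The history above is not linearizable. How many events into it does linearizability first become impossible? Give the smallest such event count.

14

events 1..13 are linearizable; a witness order is e1, e3, e2, e5, e6, e4:
after step 1 (e1 load() → 2): value 2
after step 2 (e3 load() → 2): value 2
after step 3 (e2 store(76)): value 76
after step 4 (e5 load() → 76): value 76
after step 5 (e6 store(46)): value 46
after step 6 (e4 load() → 46): value 46
include event 14 — e7 responding at 14 — and every candidate order breaks
take e1, e2, e3, e4, e5, e6, e7: step 3 already fails, because e3 load() → 2 cannot occur there
take e1, e2, e3, e4, e6, e5, e7: step 3 already fails, because e3 load() → 2 cannot occur there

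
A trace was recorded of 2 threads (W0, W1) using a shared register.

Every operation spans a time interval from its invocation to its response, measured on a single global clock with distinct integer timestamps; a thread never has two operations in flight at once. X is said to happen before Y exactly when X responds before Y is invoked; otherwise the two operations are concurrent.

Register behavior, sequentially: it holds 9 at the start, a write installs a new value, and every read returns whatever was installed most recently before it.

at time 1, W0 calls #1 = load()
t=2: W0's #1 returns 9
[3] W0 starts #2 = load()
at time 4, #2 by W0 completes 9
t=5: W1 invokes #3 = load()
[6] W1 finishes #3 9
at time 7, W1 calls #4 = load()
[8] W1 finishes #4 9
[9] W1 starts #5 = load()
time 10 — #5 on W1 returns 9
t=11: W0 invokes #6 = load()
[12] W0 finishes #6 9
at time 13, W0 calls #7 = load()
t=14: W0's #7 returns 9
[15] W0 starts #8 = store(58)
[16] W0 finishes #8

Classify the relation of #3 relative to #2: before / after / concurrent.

#3 spans [5,6], #2 spans [3,4]
resp(#2)=4 < inv(#3)=5

after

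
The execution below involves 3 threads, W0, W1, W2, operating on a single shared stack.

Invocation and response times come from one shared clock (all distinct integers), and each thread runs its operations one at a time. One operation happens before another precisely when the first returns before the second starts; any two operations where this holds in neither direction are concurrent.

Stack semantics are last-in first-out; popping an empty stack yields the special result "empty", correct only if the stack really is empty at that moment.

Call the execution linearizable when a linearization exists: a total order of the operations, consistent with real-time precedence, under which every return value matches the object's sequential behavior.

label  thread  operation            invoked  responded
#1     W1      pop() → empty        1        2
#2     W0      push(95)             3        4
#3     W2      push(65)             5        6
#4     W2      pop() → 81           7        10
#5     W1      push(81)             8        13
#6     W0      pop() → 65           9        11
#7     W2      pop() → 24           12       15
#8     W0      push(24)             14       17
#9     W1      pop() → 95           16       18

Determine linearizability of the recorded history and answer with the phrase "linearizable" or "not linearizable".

a witness: #1, #2, #3, #5, #4, #6, #8, #7, #9
after step 1 (#1 pop() → empty): stack <>
after step 2 (#2 push(95)): stack <95>
after step 3 (#3 push(65)): stack <95,65>
after step 4 (#5 push(81)): stack <95,65,81>
after step 5 (#4 pop() → 81): stack <95,65>
after step 6 (#6 pop() → 65): stack <95>
after step 7 (#8 push(24)): stack <95,24>
after step 8 (#7 pop() → 24): stack <95>
after step 9 (#9 pop() → 95): stack <>

linearizable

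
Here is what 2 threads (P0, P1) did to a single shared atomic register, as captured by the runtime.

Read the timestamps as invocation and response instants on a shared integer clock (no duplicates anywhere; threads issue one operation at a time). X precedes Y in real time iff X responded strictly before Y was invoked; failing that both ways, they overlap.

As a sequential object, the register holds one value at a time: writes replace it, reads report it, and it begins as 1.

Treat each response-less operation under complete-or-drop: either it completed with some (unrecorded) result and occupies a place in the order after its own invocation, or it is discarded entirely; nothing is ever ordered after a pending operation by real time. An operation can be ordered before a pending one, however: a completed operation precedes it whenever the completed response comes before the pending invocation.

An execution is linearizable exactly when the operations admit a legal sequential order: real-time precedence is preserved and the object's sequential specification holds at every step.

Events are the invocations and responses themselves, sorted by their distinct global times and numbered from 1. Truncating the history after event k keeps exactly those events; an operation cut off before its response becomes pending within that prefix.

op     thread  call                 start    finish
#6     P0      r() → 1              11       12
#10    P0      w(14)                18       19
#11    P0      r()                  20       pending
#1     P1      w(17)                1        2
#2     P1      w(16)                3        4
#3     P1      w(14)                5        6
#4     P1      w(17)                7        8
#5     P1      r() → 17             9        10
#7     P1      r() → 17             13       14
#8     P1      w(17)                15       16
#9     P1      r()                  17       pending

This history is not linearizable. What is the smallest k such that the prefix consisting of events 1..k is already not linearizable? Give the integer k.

12

one valid order for events 1..11 is #1, #2, #3, #4, #5:
after step 1 (#1 w(17)): value 17
after step 2 (#2 w(16)): value 16
after step 3 (#3 w(14)): value 14
after step 4 (#4 w(17)): value 17
after step 5 (#5 r() → 17): value 17
adding event 12 (#6 responds at 12) leaves no legal real-time order
one such order, #1, #2, #3, #4, #5, #6, breaks at step 6 where #6 r() → 1 is illegal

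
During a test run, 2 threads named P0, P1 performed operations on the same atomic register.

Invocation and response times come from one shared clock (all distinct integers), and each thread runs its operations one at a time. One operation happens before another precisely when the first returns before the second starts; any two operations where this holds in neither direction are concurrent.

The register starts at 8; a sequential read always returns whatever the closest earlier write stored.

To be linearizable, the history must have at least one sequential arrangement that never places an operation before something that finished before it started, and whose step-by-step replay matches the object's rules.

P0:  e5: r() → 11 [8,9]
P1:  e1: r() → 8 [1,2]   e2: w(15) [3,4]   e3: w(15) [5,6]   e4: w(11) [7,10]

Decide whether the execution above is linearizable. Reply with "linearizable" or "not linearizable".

witness order: e1, e2, e3, e4, e5
step 1: e1 r() → 8 — value 8
step 2: e2 w(15) — value 15
step 3: e3 w(15) — value 15
step 4: e4 w(11) — value 11
step 5: e5 r() → 11 — value 11

linearizable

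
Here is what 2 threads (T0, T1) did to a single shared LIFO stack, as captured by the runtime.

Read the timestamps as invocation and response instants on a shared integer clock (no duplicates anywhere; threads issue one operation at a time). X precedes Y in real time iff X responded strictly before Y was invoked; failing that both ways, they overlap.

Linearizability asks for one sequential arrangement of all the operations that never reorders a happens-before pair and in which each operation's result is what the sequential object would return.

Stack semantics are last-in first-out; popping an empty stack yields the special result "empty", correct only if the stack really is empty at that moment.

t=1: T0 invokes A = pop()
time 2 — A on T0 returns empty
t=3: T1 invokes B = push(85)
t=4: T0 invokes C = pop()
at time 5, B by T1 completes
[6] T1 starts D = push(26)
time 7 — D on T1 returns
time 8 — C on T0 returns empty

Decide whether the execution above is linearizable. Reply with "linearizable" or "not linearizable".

one valid linearization: A, C, B, D
after step 1 (A pop() → empty): stack <>
after step 2 (C pop() → empty): stack <>
after step 3 (B push(85)): stack <85>
after step 4 (D push(26)): stack <85,26>

linearizable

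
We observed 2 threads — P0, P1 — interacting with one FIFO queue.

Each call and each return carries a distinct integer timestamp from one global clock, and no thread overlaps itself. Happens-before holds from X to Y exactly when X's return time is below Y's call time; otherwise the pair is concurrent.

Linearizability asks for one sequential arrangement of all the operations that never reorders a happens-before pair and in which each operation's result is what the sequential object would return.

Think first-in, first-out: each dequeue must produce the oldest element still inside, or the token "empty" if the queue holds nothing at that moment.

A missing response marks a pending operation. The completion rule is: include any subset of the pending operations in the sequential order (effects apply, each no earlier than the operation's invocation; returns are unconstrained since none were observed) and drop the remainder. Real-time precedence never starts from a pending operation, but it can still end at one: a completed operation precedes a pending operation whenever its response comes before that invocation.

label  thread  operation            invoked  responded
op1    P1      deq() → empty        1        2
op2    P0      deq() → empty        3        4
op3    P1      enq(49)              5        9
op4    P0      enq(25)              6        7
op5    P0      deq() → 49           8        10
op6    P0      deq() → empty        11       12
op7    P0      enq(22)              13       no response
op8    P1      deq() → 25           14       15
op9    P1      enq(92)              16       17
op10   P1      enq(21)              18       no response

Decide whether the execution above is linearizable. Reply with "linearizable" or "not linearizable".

not linearizable

events 1..11 are fine; event 12 — the response of op6 at time 12 — makes the prefix non-linearizable
every one of the 3 real-time-consistent orders over 6 completed FIFO queue ops fails the sequential spec
one such order, op1, op2, op3, op4, op5, op6, breaks at step 6 where op6 deq() → empty is illegal
one such order, op1, op2, op4, op3, op5, op6, breaks at step 5 where op5 deq() → 49 is illegal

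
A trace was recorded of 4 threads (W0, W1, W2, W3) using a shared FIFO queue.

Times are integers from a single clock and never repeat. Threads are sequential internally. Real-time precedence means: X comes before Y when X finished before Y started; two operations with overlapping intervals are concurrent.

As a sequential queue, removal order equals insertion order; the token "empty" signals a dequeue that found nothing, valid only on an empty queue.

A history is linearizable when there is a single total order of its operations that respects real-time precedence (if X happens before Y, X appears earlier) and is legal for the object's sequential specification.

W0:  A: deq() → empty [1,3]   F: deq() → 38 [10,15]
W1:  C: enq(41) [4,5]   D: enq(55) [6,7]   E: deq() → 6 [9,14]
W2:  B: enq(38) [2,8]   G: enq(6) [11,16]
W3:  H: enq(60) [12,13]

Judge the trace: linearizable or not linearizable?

not linearizable

prefix check: 1..13 passes, 1..14 fails once E's time-14 response joins
every one of the 8 real-time-consistent orders over 6 completed FIFO queue ops fails the sequential spec
include/drop combinations of the 2 pending operations (F, G) were all tried; none helps
for example A, B, C, D, E, H (pending dropped) fails at step 5: E deq() → 6 is not legal there
for example A, B, C, D, H, E (pending dropped) fails at step 6: E deq() → 6 is not legal there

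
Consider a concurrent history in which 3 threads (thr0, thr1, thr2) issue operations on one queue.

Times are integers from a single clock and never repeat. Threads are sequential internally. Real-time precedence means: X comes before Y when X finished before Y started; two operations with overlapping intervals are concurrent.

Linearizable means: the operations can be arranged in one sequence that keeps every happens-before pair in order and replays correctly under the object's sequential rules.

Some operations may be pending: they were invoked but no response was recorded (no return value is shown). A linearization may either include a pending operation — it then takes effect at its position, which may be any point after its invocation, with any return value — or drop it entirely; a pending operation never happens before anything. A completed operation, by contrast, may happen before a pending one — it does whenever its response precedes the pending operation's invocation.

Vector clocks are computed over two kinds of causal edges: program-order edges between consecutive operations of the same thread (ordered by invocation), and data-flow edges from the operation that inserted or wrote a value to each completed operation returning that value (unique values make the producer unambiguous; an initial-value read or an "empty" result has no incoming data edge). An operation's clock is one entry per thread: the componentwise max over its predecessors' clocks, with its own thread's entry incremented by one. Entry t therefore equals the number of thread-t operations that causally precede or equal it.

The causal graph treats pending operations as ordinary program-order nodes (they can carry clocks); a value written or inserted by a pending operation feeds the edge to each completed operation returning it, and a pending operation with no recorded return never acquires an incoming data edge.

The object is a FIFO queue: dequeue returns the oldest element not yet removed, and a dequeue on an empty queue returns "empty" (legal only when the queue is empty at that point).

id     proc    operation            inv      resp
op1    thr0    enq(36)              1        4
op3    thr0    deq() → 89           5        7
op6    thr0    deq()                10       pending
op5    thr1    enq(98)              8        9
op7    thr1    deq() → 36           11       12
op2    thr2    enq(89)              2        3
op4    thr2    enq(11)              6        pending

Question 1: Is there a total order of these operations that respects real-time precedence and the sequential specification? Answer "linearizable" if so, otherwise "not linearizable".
linearizable

witness order: op2, op1, op3, op4, op5, op7
after step 1 (op2 enq(89)): queue <89>
after step 2 (op1 enq(36)): queue <89,36>
after step 3 (op3 deq() → 89): queue <36>
after step 4 (op4 enq(11) (pending, included)): queue <36,11>
after step 5 (op5 enq(98)): queue <36,11,98>
after step 6 (op7 deq() → 36): queue <11,98>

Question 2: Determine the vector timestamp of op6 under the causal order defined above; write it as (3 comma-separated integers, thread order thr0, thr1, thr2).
(3, 0, 1)

root op op2, invoked 2: fresh clock plus thr2's own tick → (0, 0, 1)
root op op5, invoked 8: fresh clock plus thr1's own tick → (0, 1, 0)
root op op1, invoked 1: fresh clock plus thr0's own tick → (1, 0, 0)
op4 (invocation 6): componentwise max over VC(op2)=(0, 0, 1), +1 at thr2, giving (0, 0, 2)
op7 (invocation 11): componentwise max over VC(op1)=(1, 0, 0), VC(op5)=(0, 1, 0), +1 at thr1, giving (1, 2, 0)
op3 (invocation 5): componentwise max over VC(op1)=(1, 0, 0), VC(op2)=(0, 0, 1), +1 at thr0, giving (2, 0, 1)
op6 (invocation 10): componentwise max over VC(op3)=(2, 0, 1), +1 at thr0, giving (3, 0, 1)
target: VC(op6) = (3, 0, 1)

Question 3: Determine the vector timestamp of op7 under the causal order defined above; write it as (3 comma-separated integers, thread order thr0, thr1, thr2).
(1, 2, 0)

VC(op2, invoked at 2): no causal predecessors; +1 on thr2 → (0, 0, 1)
VC(op5, invoked at 8): no causal predecessors; +1 on thr1 → (0, 1, 0)
VC(op1, invoked at 1): no causal predecessors; +1 on thr0 → (1, 0, 0)
merge at op4 (invoked 6): VC(op2)=(0, 0, 1), own-thread bump on thr2 → (0, 0, 2)
merge at op7 (invoked 11): VC(op1)=(1, 0, 0), VC(op5)=(0, 1, 0), own-thread bump on thr1 → (1, 2, 0)
merge at op3 (invoked 5): VC(op1)=(1, 0, 0), VC(op2)=(0, 0, 1), own-thread bump on thr0 → (2, 0, 1)
merge at op6 (invoked 10): VC(op3)=(2, 0, 1), own-thread bump on thr0 → (3, 0, 1)
target: VC(op7) = (1, 2, 0)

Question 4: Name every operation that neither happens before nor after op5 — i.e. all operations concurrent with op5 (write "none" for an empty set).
op4

overlap test against op5 [8,9]: concurrent iff the interval meets 8..9
op1 [1,4]: before
op2 [2,3]: before
op3 [5,7]: before
op4 [6,…): concurrent
op6 [10,…): after
op7 [11,12]: after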